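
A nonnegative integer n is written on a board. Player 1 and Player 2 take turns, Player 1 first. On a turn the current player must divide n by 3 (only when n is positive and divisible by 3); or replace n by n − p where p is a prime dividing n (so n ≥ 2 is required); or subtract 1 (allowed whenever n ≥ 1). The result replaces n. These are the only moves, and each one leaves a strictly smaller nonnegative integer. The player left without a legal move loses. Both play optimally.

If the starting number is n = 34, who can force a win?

Player 1 wins.

Positions with no move are L. A position that does have a move is losing for the player to move precisely when every available move leads to a winning position for the opponent. Fill in the labels:
n=0: no move → L
n=1: reaches L-position 0 → W
n=2: reaches L-position 0 → W
n=3: reaches L-position 0 → W
n=4: only reaches 2(W), 3(W), all W → L
n=5: reaches L-position 0 → W
n=6: reaches L-position 4 → W
n=7: reaches L-position 0 → W
n=8: only reaches 6(W), 7(W), all W → L
n=9: reaches L-position 8 → W
n=10: reaches L-position 8 → W
n=11: reaches L-position 0 → W
n=12: reaches L-position 4 → W
n=13: reaches L-position 0 → W
n=14: only reaches 7(W), 12(W), 13(W), all W → L
n=15: reaches L-position 14 → W
n=16: reaches L-position 14 → W
n=17: reaches L-position 0 → W
n=18: only reaches 6(W), 15(W), 16(W), 17(W), all W → L
n=19: reaches L-position 0 → W
n=20: reaches L-position 18 → W
n=21: reaches L-position 14 → W
n=22: only reaches 11(W), 20(W), 21(W), all W → L
n=23: reaches L-position 0 → W
n=24: reaches L-position 8 → W
n=25: only reaches 20(W), 24(W), all W → L
n=26: reaches L-position 25 → W
n=27: only reaches 9(W), 24(W), 26(W), all W → L
n=28: reaches L-position 27 → W
n=29: reaches L-position 0 → W
n=30: reaches L-position 25 → W
n=31: reaches L-position 0 → W
n=32: only reaches 30(W), 31(W), all W → L
n=33: reaches L-position 22 → W
n=34: reaches L-position 32 → W
From 34 Player 1 can move to 32, reaching an L position.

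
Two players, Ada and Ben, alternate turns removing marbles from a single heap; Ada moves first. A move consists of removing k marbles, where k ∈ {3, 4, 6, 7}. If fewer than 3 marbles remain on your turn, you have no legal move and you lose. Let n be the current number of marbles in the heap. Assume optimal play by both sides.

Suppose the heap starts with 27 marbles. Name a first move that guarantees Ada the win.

Remove 6, leaving 21.

Use the standard recursion: the mover loses at a terminal position; elsewhere, the mover wins exactly when some move hands the opponent an L position.
n=0: no move → L
n=1: no move → L
n=2: no move → L
n=3: →0(L), so W
n=4: →1(L), so W
n=5: →2(L), so W
n=6: →2(L), so W
n=7: →1(L), so W
n=8: →2(L), so W
n=9: →2(L), so W
n=10: →7(W), 6(W), 4(W), 3(W) — all W, so L
n=11: →8(W), 7(W), 5(W), 4(W) — all W, so L
n=12: →9(W), 8(W), 6(W), 5(W) — all W, so L
n=13: →10(L), so W
n=14: →11(L), so W
n=15: →12(L), so W
n=16: →12(L), so W
n=17: →11(L), so W
n=18: →12(L), so W
n=19: →12(L), so W
n=20: →17(W), 16(W), 14(W), 13(W) — all W, so L
n=21: →18(W), 17(W), 15(W), 14(W) — all W, so L
n=22: →19(W), 18(W), 16(W), 15(W) — all W, so L
n=23: →20(L), so W
n=24: →21(L), so W
n=25: →22(L), so W
n=26: →22(L), so W
n=27: →21(L), so W
From 27, the L positions reachable in one move are: 21, 20. Any move reaching one of these is winning.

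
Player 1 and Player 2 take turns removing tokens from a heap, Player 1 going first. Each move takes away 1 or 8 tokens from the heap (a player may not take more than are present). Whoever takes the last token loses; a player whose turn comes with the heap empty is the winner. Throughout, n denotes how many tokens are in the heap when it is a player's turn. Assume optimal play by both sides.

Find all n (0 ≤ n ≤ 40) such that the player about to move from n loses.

Classify positions by backward induction: terminal positions (no move available) are W. From any other position, the mover wins iff some move reaches an L.
n=0: no move; the opponent has just taken the last token and therefore loses → W
n=1: →0(W) only, which is W, so L
n=2: →1(L), so W
n=3: →2(W) only, which is W, so L
n=4: →3(L), so W
n=5: →4(W) only, which is W, so L
n=6: →5(L), so W
n=7: →6(W) only, which is W, so L
n=8: →7(L), so W
n=9: →1(L), so W
n=10: →9(W), 2(W) — all W, so L
n=11: →10(L), so W
n=12: →11(W), 4(W) — all W, so L
n=13: →12(L), so W
n=14: →13(W), 6(W) — all W, so L
n=15: →14(L), so W
n=16: →15(W), 8(W) — all W, so L
n=17: →16(L), so W
n=18: →10(L), so W
n=19: →18(W), 11(W) — all W, so L
n=20: →19(L), so W
n=21: →20(W), 13(W) — all W, so L
n=22: →21(L), so W
n=23: →22(W), 15(W) — all W, so L
n=24: →23(L), so W
n=25: →24(W), 17(W) — all W, so L
n=26: →25(L), so W
n=27: →19(L), so W
n=28: →27(W), 20(W) — all W, so L
n=29: →28(L), so W
n=30: →29(W), 22(W) — all W, so L
n=31: →30(L), so W
n=32: →31(W), 24(W) — all W, so L
n=33: →32(L), so W
n=34: →33(W), 26(W) — all W, so L
n=35: →34(L), so W
n=36: →28(L), so W
n=37: →36(W), 29(W) — all W, so L
n=38: →37(L), so W
n=39: →38(W), 31(W) — all W, so L
n=40: →39(L), so W
Reading off the rows marked L gives the requested list; there are 18 such values of n.

1, 3, 5, 7, 10, 12, 14, 16, 19, 21, 23, 25, 28, 30, 32, 34, 37, 39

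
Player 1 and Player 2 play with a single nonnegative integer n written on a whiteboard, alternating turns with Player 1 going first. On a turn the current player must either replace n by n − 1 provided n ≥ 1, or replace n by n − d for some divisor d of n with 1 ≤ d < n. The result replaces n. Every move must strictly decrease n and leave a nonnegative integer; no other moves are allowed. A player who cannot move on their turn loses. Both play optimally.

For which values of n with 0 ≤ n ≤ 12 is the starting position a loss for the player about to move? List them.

Label each position W (a win for the player to move) or L (a loss). A position with no legal move is L; any other position is W exactly when some move reaches an L, and L when every move reaches a W.
n=0: no move → L
n=1: W (go to 0, an L position)
n=2: L (sole option 1(W) is W)
n=3: W (go to 2, an L position)
n=4: W (go to 2, an L position)
n=5: L (sole option 4(W) is W)
n=6: W (go to 5, an L position)
n=7: L (sole option 6(W) is W)
n=8: W (go to 7, an L position)
n=9: L (options 6(W), 8(W) are all W)
n=10: W (go to 5, an L position)
n=11: L (sole option 10(W) is W)
n=12: W (go to 9, an L position)
The losing starting values of n are exactly the entries labelled L in this table (6 of them).

0, 2, 5, 7, 9, 11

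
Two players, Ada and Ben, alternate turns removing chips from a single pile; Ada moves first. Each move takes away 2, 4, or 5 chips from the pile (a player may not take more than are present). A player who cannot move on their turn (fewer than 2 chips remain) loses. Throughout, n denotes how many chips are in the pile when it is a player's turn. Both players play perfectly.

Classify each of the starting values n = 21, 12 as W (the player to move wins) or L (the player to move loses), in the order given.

Label each position W (a win for the player to move) or L (a loss). A position with no legal move is L; any other position is W exactly when some move reaches an L, and L when every move reaches a W.
n=0: no move → L
n=1: no move → L
n=2: W (go to 0, an L position)
n=3: W (go to 1, an L position)
n=4: W (go to 0, an L position)
n=5: W (go to 1, an L position)
n=6: W (go to 1, an L position)
n=7: L (options 5(W), 3(W), 2(W) are all W)
n=8: L (options 6(W), 4(W), 3(W) are all W)
n=9: W (go to 7, an L position)
n=10: W (go to 8, an L position)
n=11: W (go to 7, an L position)
n=12: W (go to 8, an L position)
n=13: W (go to 8, an L position)
n=14: L (options 12(W), 10(W), 9(W) are all W)
n=15: L (options 13(W), 11(W), 10(W) are all W)
n=16: W (go to 14, an L position)
n=17: W (go to 15, an L position)
n=18: W (go to 14, an L position)
n=19: W (go to 15, an L position)
n=20: W (go to 15, an L position)
n=21: L (options 19(W), 17(W), 16(W) are all W)

21: L, 12: W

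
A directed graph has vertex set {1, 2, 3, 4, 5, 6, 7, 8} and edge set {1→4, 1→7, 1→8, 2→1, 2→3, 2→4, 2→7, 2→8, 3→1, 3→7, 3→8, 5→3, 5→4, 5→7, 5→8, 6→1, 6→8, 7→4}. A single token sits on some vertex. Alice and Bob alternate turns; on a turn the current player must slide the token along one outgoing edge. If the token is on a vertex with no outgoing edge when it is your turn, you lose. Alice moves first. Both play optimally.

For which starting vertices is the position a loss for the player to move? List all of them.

Use the standard recursion: the mover loses at a terminal position; elsewhere, the mover wins exactly when some move hands the opponent an L position.
Every edge goes from a vertex to one that appears earlier in the order 4, 8, 7, 1, 3, 5, 6, 2, so processing vertices in that order labels each vertex after all of its successors.
4: no outgoing edge → L
8: no outgoing edge → L
7: reaches L-position 4 → W
1: reaches L-position 8 → W
3: reaches L-position 8 → W
5: reaches L-position 8 → W
6: reaches L-position 8 → W
2: reaches L-position 8 → W
Reading off the rows marked L gives the requested list; there are 2 such vertices.

4, 8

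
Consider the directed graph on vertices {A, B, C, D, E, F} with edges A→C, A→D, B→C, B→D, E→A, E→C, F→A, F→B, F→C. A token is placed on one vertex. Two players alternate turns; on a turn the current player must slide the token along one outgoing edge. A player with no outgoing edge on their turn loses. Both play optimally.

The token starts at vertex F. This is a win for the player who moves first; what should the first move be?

Classify positions by backward induction: terminal positions (no move available) are L. From any other position, the mover wins iff some move reaches an L.
Every edge goes from a vertex to one that appears earlier in the order C, D, A, E, B, F, so processing vertices in that order labels each vertex after all of its successors.
C: no outgoing edge → L
D: no outgoing edge → L
A: reaches L-position D → W
E: reaches L-position C → W
B: reaches L-position D → W
F: reaches L-position C → W
From F, the L positions reachable in one move are: C.

Move to C.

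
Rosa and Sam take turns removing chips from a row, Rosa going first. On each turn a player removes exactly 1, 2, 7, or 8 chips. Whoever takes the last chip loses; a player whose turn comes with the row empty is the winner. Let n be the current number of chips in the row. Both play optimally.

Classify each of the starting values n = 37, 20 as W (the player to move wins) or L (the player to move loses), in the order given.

Compute win/loss labels from the base case upward. A position with no move is W. Any other position is W if it can reach an L in one move, else L.
n=0: no move; the opponent has just taken the last chip and therefore loses → W
n=1: the only move is to 0(W), a W ⇒ L
n=2: can move to 1, which is L ⇒ W
n=3: can move to 1, which is L ⇒ W
n=4: moves to 3(W), 2(W); every one is W ⇒ L
n=5: can move to 4, which is L ⇒ W
n=6: can move to 4, which is L ⇒ W
n=7: moves to 6(W), 5(W), 0(W); every one is W ⇒ L
n=8: can move to 7, which is L ⇒ W
n=9: can move to 7, which is L ⇒ W
n=10: moves to 9(W), 8(W), 3(W), 2(W); every one is W ⇒ L
n=11: can move to 10, which is L ⇒ W
n=12: can move to 10, which is L ⇒ W
n=13: moves to 12(W), 11(W), 6(W), 5(W); every one is W ⇒ L
n=14: can move to 13, which is L ⇒ W
n=15: can move to 13, which is L ⇒ W
n=16: moves to 15(W), 14(W), 9(W), 8(W); every one is W ⇒ L
n=17: can move to 16, which is L ⇒ W
n=18: can move to 16, which is L ⇒ W
n=19: moves to 18(W), 17(W), 12(W), 11(W); every one is W ⇒ L
n=20: can move to 19, which is L ⇒ W
n=21: can move to 19, which is L ⇒ W
n=22: moves to 21(W), 20(W), 15(W), 14(W); every one is W ⇒ L
n=23: can move to 22, which is L ⇒ W
n=24: can move to 22, which is L ⇒ W
n=25: moves to 24(W), 23(W), 18(W), 17(W); every one is W ⇒ L
n=26: can move to 25, which is L ⇒ W
n=27: can move to 25, which is L ⇒ W
n=28: moves to 27(W), 26(W), 21(W), 20(W); every one is W ⇒ L
n=29: can move to 28, which is L ⇒ W
n=30: can move to 28, which is L ⇒ W
n=31: moves to 30(W), 29(W), 24(W), 23(W); every one is W ⇒ L
n=32: can move to 31, which is L ⇒ W
n=33: can move to 31, which is L ⇒ W
n=34: moves to 33(W), 32(W), 27(W), 26(W); every one is W ⇒ L
n=35: can move to 34, which is L ⇒ W
n=36: can move to 34, which is L ⇒ W
n=37: moves to 36(W), 35(W), 30(W), 29(W); every one is W ⇒ L

37: L, 20: W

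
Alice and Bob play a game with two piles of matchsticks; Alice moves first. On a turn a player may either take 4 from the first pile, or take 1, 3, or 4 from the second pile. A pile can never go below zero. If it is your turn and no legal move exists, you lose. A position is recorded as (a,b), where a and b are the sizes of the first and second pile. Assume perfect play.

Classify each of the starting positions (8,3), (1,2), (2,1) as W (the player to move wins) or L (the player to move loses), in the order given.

Use the standard recursion: the mover loses at a terminal position; elsewhere, the mover wins exactly when some move hands the opponent an L position.
No move ever increases a pile, so every position that can arise here has a ≤ 8 and b ≤ 3; it is enough to label the cells with 0 ≤ a ≤ 8 and 0 ≤ b ≤ 3.
Every move lowers a or b (never raises either), so fill the grid row by row in increasing a, and left to right within a row: each cell's successors are then already labelled.
      b=0  b=1  b=2  b=3
a=0:    L    W    L    W
a=1:    L    W    L    W
a=2:    L    W    L    W
a=3:    L    W    L    W
a=4:    W    L    W    L
a=5:    W    L    W    L
a=6:    W    L    W    L
a=7:    W    L    W    L
a=8:    L    W    L    W
Cells with no legal move (terminal, hence L): (0,0), (1,0), (2,0), (3,0).
The remaining L cells, each justified by listing all of its moves:
(0,2): only reaches (0,1)(W), which is W → L
(1,2): only reaches (1,1)(W), which is W → L
(2,2): only reaches (2,1)(W), which is W → L
(3,2): only reaches (3,1)(W), which is W → L
(4,1): only reaches (0,1)(W), (4,0)(W), all W → L
(4,3): only reaches (0,3)(W), (4,2)(W), (4,0)(W), all W → L
(5,1): only reaches (1,1)(W), (5,0)(W), all W → L
(5,3): only reaches (1,3)(W), (5,2)(W), (5,0)(W), all W → L
(6,1): only reaches (2,1)(W), (6,0)(W), all W → L
(6,3): only reaches (2,3)(W), (6,2)(W), (6,0)(W), all W → L
(7,1): only reaches (3,1)(W), (7,0)(W), all W → L
(7,3): only reaches (3,3)(W), (7,2)(W), (7,0)(W), all W → L
(8,0): only reaches (4,0)(W), which is W → L
(8,2): only reaches (4,2)(W), (8,1)(W), all W → L
Every other cell has at least one move into one of the L cells above, so it is W.
(8,3): the move to (4,3) reaches an L cell, so W
(1,2): one of the L cells justified above, so L
(2,1): the move to (2,0) reaches an L cell, so W

(8,3): W, (1,2): L, (2,1): W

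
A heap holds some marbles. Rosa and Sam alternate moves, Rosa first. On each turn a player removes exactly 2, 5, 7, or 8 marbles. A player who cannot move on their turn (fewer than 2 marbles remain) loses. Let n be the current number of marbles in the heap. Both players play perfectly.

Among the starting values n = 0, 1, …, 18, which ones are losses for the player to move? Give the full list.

0, 1, 4, 10, 13, 14

Label each position W (a win for the player to move) or L (a loss). A position with no legal move is L; any other position is W exactly when some move reaches an L, and L when every move reaches a W.
n=0: no move → L
n=1: no move → L
n=2: →0(L), so W
n=3: →1(L), so W
n=4: →2(W) only, which is W, so L
n=5: →0(L), so W
n=6: →4(L), so W
n=7: →0(L), so W
n=8: →1(L), so W
n=9: →4(L), so W
n=10: →8(W), 5(W), 3(W), 2(W) — all W, so L
n=11: →4(L), so W
n=12: →10(L), so W
n=13: →11(W), 8(W), 6(W), 5(W) — all W, so L
n=14: →12(W), 9(W), 7(W), 6(W) — all W, so L
n=15: →13(L), so W
n=16: →14(L), so W
n=17: →10(L), so W
n=18: →13(L), so W
Reading off the rows marked L gives the requested list; there are 6 such values of n.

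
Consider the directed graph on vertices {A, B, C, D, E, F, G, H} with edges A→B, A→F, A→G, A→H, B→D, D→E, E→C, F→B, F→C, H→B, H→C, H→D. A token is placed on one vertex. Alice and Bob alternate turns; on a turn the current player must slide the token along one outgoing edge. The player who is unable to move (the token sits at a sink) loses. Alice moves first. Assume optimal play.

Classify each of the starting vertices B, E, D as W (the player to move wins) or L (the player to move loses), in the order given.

Work bottom-up. With no move the player to move loses. Otherwise the position is W if at least one move leads to an L position for the opponent, and L if every move leads to a W.
Every edge goes from a vertex to one that appears earlier in the order G, C, E, D, B, H, F, A, so processing vertices in that order labels each vertex after all of its successors.
G: no outgoing edge → L
C: no outgoing edge → L
E: reaches L-position C → W
D: only reaches E(W), which is W → L
B: reaches L-position D → W
H: reaches L-position D → W
F: reaches L-position C → W
A: reaches L-position G → W

B: W, E: W, D: L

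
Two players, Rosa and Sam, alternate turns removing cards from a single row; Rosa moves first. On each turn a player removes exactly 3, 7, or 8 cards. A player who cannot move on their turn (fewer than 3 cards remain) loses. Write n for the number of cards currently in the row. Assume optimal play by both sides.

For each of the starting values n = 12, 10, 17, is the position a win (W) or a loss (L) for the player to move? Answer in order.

12: L, 10: W, 17: L

Classify positions by backward induction: terminal positions (no move available) are L. From any other position, the mover wins iff some move reaches an L.
n=0: no move → L
n=1: no move → L
n=2: no move → L
n=3: can move to 0, which is L ⇒ W
n=4: can move to 1, which is L ⇒ W
n=5: can move to 2, which is L ⇒ W
n=6: the only move is to 3(W), a W ⇒ L
n=7: can move to 0, which is L ⇒ W
n=8: can move to 1, which is L ⇒ W
n=9: can move to 6, which is L ⇒ W
n=10: can move to 2, which is L ⇒ W
n=11: moves to 8(W), 4(W), 3(W); every one is W ⇒ L
n=12: moves to 9(W), 5(W), 4(W); every one is W ⇒ L
n=13: can move to 6, which is L ⇒ W
n=14: can move to 11, which is L ⇒ W
n=15: can move to 12, which is L ⇒ W
n=16: moves to 13(W), 9(W), 8(W); every one is W ⇒ L
n=17: moves to 14(W), 10(W), 9(W); every one is W ⇒ L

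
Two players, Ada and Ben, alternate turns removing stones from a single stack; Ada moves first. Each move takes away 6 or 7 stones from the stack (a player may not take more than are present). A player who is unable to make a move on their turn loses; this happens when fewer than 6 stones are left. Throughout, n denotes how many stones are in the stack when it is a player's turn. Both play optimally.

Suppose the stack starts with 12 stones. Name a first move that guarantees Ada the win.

Remove 7, leaving 5.

Use the standard recursion: the mover loses at a terminal position; elsewhere, the mover wins exactly when some move hands the opponent an L position.
n=0: no move → L
n=1: no move → L
n=2: no move → L
n=3: no move → L
n=4: no move → L
n=5: no move → L
n=6: reaches L-position 0 → W
n=7: reaches L-position 1 → W
n=8: reaches L-position 2 → W
n=9: reaches L-position 3 → W
n=10: reaches L-position 4 → W
n=11: reaches L-position 5 → W
n=12: reaches L-position 5 → W
From 12, the L positions reachable in one move are: 5.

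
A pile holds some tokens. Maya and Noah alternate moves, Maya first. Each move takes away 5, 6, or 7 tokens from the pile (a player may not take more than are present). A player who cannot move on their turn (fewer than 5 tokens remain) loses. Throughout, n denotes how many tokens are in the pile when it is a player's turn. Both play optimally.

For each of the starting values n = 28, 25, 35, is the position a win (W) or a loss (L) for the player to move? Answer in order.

Classify positions by backward induction: terminal positions (no move available) are L. From any other position, the mover wins iff some move reaches an L.
n=0: no move → L
n=1: no move → L
n=2: no move → L
n=3: no move → L
n=4: no move → L
n=5: can move to 0, which is L ⇒ W
n=6: can move to 1, which is L ⇒ W
n=7: can move to 2, which is L ⇒ W
n=8: can move to 3, which is L ⇒ W
n=9: can move to 4, which is L ⇒ W
n=10: can move to 4, which is L ⇒ W
n=11: can move to 4, which is L ⇒ W
n=12: moves to 7(W), 6(W), 5(W); every one is W ⇒ L
n=13: moves to 8(W), 7(W), 6(W); every one is W ⇒ L
n=14: moves to 9(W), 8(W), 7(W); every one is W ⇒ L
n=15: moves to 10(W), 9(W), 8(W); every one is W ⇒ L
n=16: moves to 11(W), 10(W), 9(W); every one is W ⇒ L
n=17: can move to 12, which is L ⇒ W
n=18: can move to 13, which is L ⇒ W
n=19: can move to 14, which is L ⇒ W
n=20: can move to 15, which is L ⇒ W
n=21: can move to 16, which is L ⇒ W
n=22: can move to 16, which is L ⇒ W
n=23: can move to 16, which is L ⇒ W
n=24: moves to 19(W), 18(W), 17(W); every one is W ⇒ L
n=25: moves to 20(W), 19(W), 18(W); every one is W ⇒ L
n=26: moves to 21(W), 20(W), 19(W); every one is W ⇒ L
n=27: moves to 22(W), 21(W), 20(W); every one is W ⇒ L
n=28: moves to 23(W), 22(W), 21(W); every one is W ⇒ L
n=29: can move to 24, which is L ⇒ W
n=30: can move to 25, which is L ⇒ W
n=31: can move to 26, which is L ⇒ W
n=32: can move to 27, which is L ⇒ W
n=33: can move to 28, which is L ⇒ W
n=34: can move to 28, which is L ⇒ W
n=35: can move to 28, which is L ⇒ W

28: L, 25: L, 35: W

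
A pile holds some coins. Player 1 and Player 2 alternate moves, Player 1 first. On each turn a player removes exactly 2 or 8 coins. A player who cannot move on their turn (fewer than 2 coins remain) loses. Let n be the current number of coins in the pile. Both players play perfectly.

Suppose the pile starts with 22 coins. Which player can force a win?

Work bottom-up. With no move the player to move loses. Otherwise the position is W if at least one move leads to an L position for the opponent, and L if every move leads to a W.
n=0: no move → L
n=1: no move → L
n=2: W (go to 0, an L position)
n=3: W (go to 1, an L position)
n=4: L (sole option 2(W) is W)
n=5: L (sole option 3(W) is W)
n=6: W (go to 4, an L position)
n=7: W (go to 5, an L position)
n=8: W (go to 0, an L position)
n=9: W (go to 1, an L position)
n=10: L (options 8(W), 2(W) are all W)
n=11: L (options 9(W), 3(W) are all W)
n=12: W (go to 10, an L position)
n=13: W (go to 11, an L position)
n=14: L (options 12(W), 6(W) are all W)
n=15: L (options 13(W), 7(W) are all W)
n=16: W (go to 14, an L position)
n=17: W (go to 15, an L position)
n=18: W (go to 10, an L position)
n=19: W (go to 11, an L position)
n=20: L (options 18(W), 12(W) are all W)
n=21: L (options 19(W), 13(W) are all W)
n=22: W (go to 20, an L position)
From 22 Player 1 can remove 2, leaving 20, reaching an L position.

Player 1 wins.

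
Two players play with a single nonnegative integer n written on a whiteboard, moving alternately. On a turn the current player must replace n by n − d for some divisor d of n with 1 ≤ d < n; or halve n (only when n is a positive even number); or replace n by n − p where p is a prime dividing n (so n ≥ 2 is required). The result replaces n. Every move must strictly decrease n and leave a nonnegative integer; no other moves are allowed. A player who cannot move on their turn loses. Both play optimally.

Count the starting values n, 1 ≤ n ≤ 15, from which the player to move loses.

4

Label each position W (a win for the player to move) or L (a loss). A position with no legal move is L; any other position is W exactly when some move reaches an L, and L when every move reaches a W.
n=0: no move → L
n=1: no move → L
n=2: can move to 0, which is L ⇒ W
n=3: can move to 0, which is L ⇒ W
n=4: moves to 2(W), 3(W); every one is W ⇒ L
n=5: can move to 0, which is L ⇒ W
n=6: can move to 4, which is L ⇒ W
n=7: can move to 0, which is L ⇒ W
n=8: can move to 4, which is L ⇒ W
n=9: moves to 6(W), 8(W); every one is W ⇒ L
n=10: can move to 9, which is L ⇒ W
n=11: can move to 0, which is L ⇒ W
n=12: can move to 9, which is L ⇒ W
n=13: can move to 0, which is L ⇒ W
n=14: moves to 7(W), 12(W), 13(W); every one is W ⇒ L
n=15: can move to 14, which is L ⇒ W
L entries with 1 ≤ n ≤ 15 (n=0 is outside the asked range and is not counted): n = 1, 4, 9, 14; that makes 4.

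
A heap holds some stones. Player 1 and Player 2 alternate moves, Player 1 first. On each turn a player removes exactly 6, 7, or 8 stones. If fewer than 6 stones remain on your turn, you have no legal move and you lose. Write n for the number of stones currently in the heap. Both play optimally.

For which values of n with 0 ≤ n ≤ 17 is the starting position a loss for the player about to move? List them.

0, 1, 2, 3, 4, 5, 14, 15, 16, 17

Label each position W (a win for the player to move) or L (a loss). A position with no legal move is L; any other position is W exactly when some move reaches an L, and L when every move reaches a W.
n=0: no move → L
n=1: no move → L
n=2: no move → L
n=3: no move → L
n=4: no move → L
n=5: no move → L
n=6: can move to 0, which is L ⇒ W
n=7: can move to 1, which is L ⇒ W
n=8: can move to 2, which is L ⇒ W
n=9: can move to 3, which is L ⇒ W
n=10: can move to 4, which is L ⇒ W
n=11: can move to 5, which is L ⇒ W
n=12: can move to 5, which is L ⇒ W
n=13: can move to 5, which is L ⇒ W
n=14: moves to 8(W), 7(W), 6(W); every one is W ⇒ L
n=15: moves to 9(W), 8(W), 7(W); every one is W ⇒ L
n=16: moves to 10(W), 9(W), 8(W); every one is W ⇒ L
n=17: moves to 11(W), 10(W), 9(W); every one is W ⇒ L
The losing starting values of n are exactly the entries labelled L in this table (10 of them).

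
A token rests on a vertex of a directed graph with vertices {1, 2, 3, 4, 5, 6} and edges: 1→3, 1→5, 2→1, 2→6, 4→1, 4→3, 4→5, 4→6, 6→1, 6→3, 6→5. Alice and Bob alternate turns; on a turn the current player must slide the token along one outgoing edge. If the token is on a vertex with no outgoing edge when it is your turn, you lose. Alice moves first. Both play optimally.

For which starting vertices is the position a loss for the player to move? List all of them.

Label each position W (a win for the player to move) or L (a loss). A position with no legal move is L; any other position is W exactly when some move reaches an L, and L when every move reaches a W.
Every edge goes from a vertex to one that appears earlier in the order 3, 5, 1, 6, 4, 2, so processing vertices in that order labels each vertex after all of its successors.
3: no outgoing edge → L
5: no outgoing edge → L
1: reaches L-position 5 → W
6: reaches L-position 5 → W
4: reaches L-position 5 → W
2: only reaches 6(W), 1(W), all W → L
Reading off the rows marked L gives the requested list; there are 3 such vertices.

2, 3, 5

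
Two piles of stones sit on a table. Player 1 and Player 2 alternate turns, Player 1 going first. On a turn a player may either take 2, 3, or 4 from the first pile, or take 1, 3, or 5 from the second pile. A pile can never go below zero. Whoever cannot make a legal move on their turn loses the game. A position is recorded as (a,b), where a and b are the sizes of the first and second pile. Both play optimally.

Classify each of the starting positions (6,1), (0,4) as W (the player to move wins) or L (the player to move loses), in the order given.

Label each position W (a win for the player to move) or L (a loss). A position with no legal move is L; any other position is W exactly when some move reaches an L, and L when every move reaches a W.
No move ever increases a pile, so every position that can arise here has a ≤ 6 and b ≤ 4; it is enough to label the cells with 0 ≤ a ≤ 6 and 0 ≤ b ≤ 4.
Every move lowers a or b (never raises either), so fill the grid row by row in increasing a, and left to right within a row: each cell's successors are then already labelled.
      b=0  b=1  b=2  b=3  b=4
a=0:    L    W    L    W    L
a=1:    L    W    L    W    L
a=2:    W    L    W    L    W
a=3:    W    L    W    L    W
a=4:    W    W    W    W    W
a=5:    W    W    W    W    W
a=6:    L    W    L    W    L
Cells with no legal move (terminal, hence L): (0,0), (1,0).
The remaining L cells, each justified by listing all of its moves:
(0,2): the only move is to (0,1)(W), a W ⇒ L
(0,4): moves to (0,3)(W), (0,1)(W); every one is W ⇒ L
(1,2): the only move is to (1,1)(W), a W ⇒ L
(1,4): moves to (1,3)(W), (1,1)(W); every one is W ⇒ L
(2,1): moves to (0,1)(W), (2,0)(W); every one is W ⇒ L
(2,3): moves to (0,3)(W), (2,2)(W), (2,0)(W); every one is W ⇒ L
(3,1): moves to (1,1)(W), (0,1)(W), (3,0)(W); every one is W ⇒ L
(3,3): moves to (1,3)(W), (0,3)(W), (3,2)(W), (3,0)(W); every one is W ⇒ L
(6,0): moves to (4,0)(W), (3,0)(W), (2,0)(W); every one is W ⇒ L
(6,2): moves to (4,2)(W), (3,2)(W), (2,2)(W), (6,1)(W); every one is W ⇒ L
(6,4): moves to (4,4)(W), (3,4)(W), (2,4)(W), (6,3)(W), (6,1)(W); every one is W ⇒ L
Every other cell has at least one move into one of the L cells above, so it is W.
(6,1): the move to (3,1) reaches an L cell, so W
(0,4): one of the L cells justified above, so L

(6,1): W, (0,4): L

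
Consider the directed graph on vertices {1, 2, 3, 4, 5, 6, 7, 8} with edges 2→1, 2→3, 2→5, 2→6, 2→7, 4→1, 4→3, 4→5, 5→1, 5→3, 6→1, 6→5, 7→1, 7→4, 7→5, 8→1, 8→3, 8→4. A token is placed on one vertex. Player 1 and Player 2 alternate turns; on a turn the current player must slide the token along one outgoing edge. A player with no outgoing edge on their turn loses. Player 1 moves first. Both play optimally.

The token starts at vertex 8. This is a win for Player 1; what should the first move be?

Compute win/loss labels from the base case upward. A position with no move is L. Any other position is W if it can reach an L in one move, else L.
Every edge goes from a vertex to one that appears earlier in the order 3, 1, 5, 4, 7, 6, 2, 8, so processing vertices in that order labels each vertex after all of its successors.
3: no outgoing edge → L
1: no outgoing edge → L
5: W (go to 1, an L position)
4: W (go to 1, an L position)
7: W (go to 1, an L position)
6: W (go to 1, an L position)
2: W (go to 1, an L position)
8: W (go to 1, an L position)
From 8, the L positions reachable in one move are: 1, 3. Any move reaching one of these is winning.

Move to 1.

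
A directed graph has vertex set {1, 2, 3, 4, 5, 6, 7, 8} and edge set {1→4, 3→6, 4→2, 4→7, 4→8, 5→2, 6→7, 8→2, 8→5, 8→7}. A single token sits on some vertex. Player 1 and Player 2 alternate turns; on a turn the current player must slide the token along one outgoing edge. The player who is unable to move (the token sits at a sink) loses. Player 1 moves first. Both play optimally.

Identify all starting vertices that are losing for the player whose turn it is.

1, 2, 3, 7

Use the standard recursion: the mover loses at a terminal position; elsewhere, the mover wins exactly when some move hands the opponent an L position.
Every edge goes from a vertex to one that appears earlier in the order 7, 2, 5, 6, 3, 8, 4, 1, so processing vertices in that order labels each vertex after all of its successors.
7: no outgoing edge → L
2: no outgoing edge → L
5: reaches L-position 2 → W
6: reaches L-position 7 → W
3: only reaches 6(W), which is W → L
8: reaches L-position 2 → W
4: reaches L-position 2 → W
1: only reaches 4(W), which is W → L
The losing starting vertices are exactly the entries labelled L in this table (4 of them).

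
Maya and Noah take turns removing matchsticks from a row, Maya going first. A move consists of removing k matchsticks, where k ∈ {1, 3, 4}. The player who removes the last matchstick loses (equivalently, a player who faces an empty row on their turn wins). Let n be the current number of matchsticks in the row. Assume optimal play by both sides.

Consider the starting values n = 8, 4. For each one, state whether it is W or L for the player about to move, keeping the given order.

Label each position W (a win for the player to move) or L (a loss). A position with no legal move is W; any other position is W exactly when some move reaches an L, and L when every move reaches a W.
n=0: no move; the opponent has just taken the last matchstick and therefore loses → W
n=1: the only move is to 0(W), a W ⇒ L
n=2: can move to 1, which is L ⇒ W
n=3: moves to 2(W), 0(W); every one is W ⇒ L
n=4: can move to 3, which is L ⇒ W
n=5: can move to 1, which is L ⇒ W
n=6: can move to 3, which is L ⇒ W
n=7: can move to 3, which is L ⇒ W
n=8: moves to 7(W), 5(W), 4(W); every one is W ⇒ L

8: L, 4: W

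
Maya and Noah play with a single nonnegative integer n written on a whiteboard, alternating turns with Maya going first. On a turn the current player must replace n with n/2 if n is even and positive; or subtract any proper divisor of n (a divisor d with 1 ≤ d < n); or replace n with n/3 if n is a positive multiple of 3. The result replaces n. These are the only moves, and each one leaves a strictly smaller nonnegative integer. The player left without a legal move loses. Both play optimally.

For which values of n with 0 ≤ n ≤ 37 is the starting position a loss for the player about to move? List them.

Build the W/L table. Terminal = L. A non-terminal position is W if it has a move to some L; otherwise it is L.
n=0: no move → L
n=1: no move → L
n=2: can move to 1, which is L ⇒ W
n=3: can move to 1, which is L ⇒ W
n=4: moves to 2(W), 3(W); every one is W ⇒ L
n=5: can move to 4, which is L ⇒ W
n=6: can move to 4, which is L ⇒ W
n=7: the only move is to 6(W), a W ⇒ L
n=8: can move to 4, which is L ⇒ W
n=9: moves to 3(W), 6(W), 8(W); every one is W ⇒ L
n=10: can move to 9, which is L ⇒ W
n=11: the only move is to 10(W), a W ⇒ L
n=12: can move to 4, which is L ⇒ W
n=13: the only move is to 12(W), a W ⇒ L
n=14: can move to 7, which is L ⇒ W
n=15: moves to 5(W), 10(W), 12(W), 14(W); every one is W ⇒ L
n=16: can move to 15, which is L ⇒ W
n=17: the only move is to 16(W), a W ⇒ L
n=18: can move to 9, which is L ⇒ W
n=19: the only move is to 18(W), a W ⇒ L
n=20: can move to 15, which is L ⇒ W
n=21: can move to 7, which is L ⇒ W
n=22: can move to 11, which is L ⇒ W
n=23: the only move is to 22(W), a W ⇒ L
n=24: can move to 23, which is L ⇒ W
n=25: moves to 20(W), 24(W); every one is W ⇒ L
n=26: can move to 13, which is L ⇒ W
n=27: can move to 9, which is L ⇒ W
n=28: moves to 14(W), 21(W), 24(W), 26(W), 27(W); every one is W ⇒ L
n=29: can move to 28, which is L ⇒ W
n=30: can move to 15, which is L ⇒ W
n=31: the only move is to 30(W), a W ⇒ L
n=32: can move to 28, which is L ⇒ W
n=33: can move to 11, which is L ⇒ W
n=34: can move to 17, which is L ⇒ W
n=35: can move to 28, which is L ⇒ W
n=36: moves to 12(W), 18(W), 24(W), 27(W), 30(W), 32(W), 33(W), 34(W), 35(W); every one is W ⇒ L
n=37: can move to 36, which is L ⇒ W
Reading off the rows marked L gives the requested list; there are 15 such values of n.

0, 1, 4, 7, 9, 11, 13, 15, 17, 19, 23, 25, 28, 31, 36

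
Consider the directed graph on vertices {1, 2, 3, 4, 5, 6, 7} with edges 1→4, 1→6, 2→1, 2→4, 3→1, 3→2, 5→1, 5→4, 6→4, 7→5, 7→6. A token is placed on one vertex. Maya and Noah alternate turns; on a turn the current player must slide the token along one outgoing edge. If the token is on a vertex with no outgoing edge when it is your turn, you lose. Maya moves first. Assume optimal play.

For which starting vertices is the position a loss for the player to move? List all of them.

Label each position W (a win for the player to move) or L (a loss). A position with no legal move is L; any other position is W exactly when some move reaches an L, and L when every move reaches a W.
Every edge goes from a vertex to one that appears earlier in the order 4, 6, 1, 5, 2, 3, 7, so processing vertices in that order labels each vertex after all of its successors.
4: no outgoing edge → L
6: can move to 4, which is L ⇒ W
1: can move to 4, which is L ⇒ W
5: can move to 4, which is L ⇒ W
2: can move to 4, which is L ⇒ W
3: moves to 2(W), 1(W); every one is W ⇒ L
7: moves to 5(W), 6(W); every one is W ⇒ L
The losing starting vertices are exactly the entries labelled L in this table (3 of them).

3, 4, 7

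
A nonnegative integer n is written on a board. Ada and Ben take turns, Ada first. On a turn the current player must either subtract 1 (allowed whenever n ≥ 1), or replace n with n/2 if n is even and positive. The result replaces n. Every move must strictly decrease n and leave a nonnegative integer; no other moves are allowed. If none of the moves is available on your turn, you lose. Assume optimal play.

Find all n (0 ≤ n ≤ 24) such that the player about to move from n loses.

0, 2, 5, 7, 9, 11, 13, 15, 17, 19, 21, 23

Label each position W (a win for the player to move) or L (a loss). A position with no legal move is L; any other position is W exactly when some move reaches an L, and L when every move reaches a W.
n=0: no move → L
n=1: W (go to 0, an L position)
n=2: L (sole option 1(W) is W)
n=3: W (go to 2, an L position)
n=4: W (go to 2, an L position)
n=5: L (sole option 4(W) is W)
n=6: W (go to 5, an L position)
n=7: L (sole option 6(W) is W)
n=8: W (go to 7, an L position)
n=9: L (sole option 8(W) is W)
n=10: W (go to 5, an L position)
n=11: L (sole option 10(W) is W)
n=12: W (go to 11, an L position)
n=13: L (sole option 12(W) is W)
n=14: W (go to 7, an L position)
n=15: L (sole option 14(W) is W)
n=16: W (go to 15, an L position)
n=17: L (sole option 16(W) is W)
n=18: W (go to 9, an L position)
n=19: L (sole option 18(W) is W)
n=20: W (go to 19, an L position)
n=21: L (sole option 20(W) is W)
n=22: W (go to 11, an L position)
n=23: L (sole option 22(W) is W)
n=24: W (go to 23, an L position)
The losing starting values of n are exactly the entries labelled L in this table (12 of them).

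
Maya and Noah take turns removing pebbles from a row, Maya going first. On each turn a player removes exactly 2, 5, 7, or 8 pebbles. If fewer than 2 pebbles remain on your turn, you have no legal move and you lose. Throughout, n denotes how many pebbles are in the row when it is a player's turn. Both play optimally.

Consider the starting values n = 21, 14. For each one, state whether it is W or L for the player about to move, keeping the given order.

21: W, 14: L

Build the W/L table. Terminal = L. A non-terminal position is W if it has a move to some L; otherwise it is L.
n=0: no move → L
n=1: no move → L
n=2: →0(L), so W
n=3: →1(L), so W
n=4: →2(W) only, which is W, so L
n=5: →0(L), so W
n=6: →4(L), so W
n=7: →0(L), so W
n=8: →1(L), so W
n=9: →4(L), so W
n=10: →8(W), 5(W), 3(W), 2(W) — all W, so L
n=11: →4(L), so W
n=12: →10(L), so W
n=13: →11(W), 8(W), 6(W), 5(W) — all W, so L
n=14: →12(W), 9(W), 7(W), 6(W) — all W, so L
n=15: →13(L), so W
n=16: →14(L), so W
n=17: →10(L), so W
n=18: →13(L), so W
n=19: →14(L), so W
n=20: →13(L), so W
n=21: →14(L), so W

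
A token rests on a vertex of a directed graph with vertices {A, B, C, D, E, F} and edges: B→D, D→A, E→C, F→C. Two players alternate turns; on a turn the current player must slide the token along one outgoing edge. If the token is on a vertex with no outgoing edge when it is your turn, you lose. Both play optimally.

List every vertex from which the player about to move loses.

A, B, C

Classify positions by backward induction: terminal positions (no move available) are L. From any other position, the mover wins iff some move reaches an L.
Every edge goes from a vertex to one that appears earlier in the order A, C, E, D, F, B, so processing vertices in that order labels each vertex after all of its successors.
A: no outgoing edge → L
C: no outgoing edge → L
E: reaches L-position C → W
D: reaches L-position A → W
F: reaches L-position C → W
B: only reaches D(W), which is W → L
Reading off the rows marked L gives the requested list; there are 3 such vertices.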